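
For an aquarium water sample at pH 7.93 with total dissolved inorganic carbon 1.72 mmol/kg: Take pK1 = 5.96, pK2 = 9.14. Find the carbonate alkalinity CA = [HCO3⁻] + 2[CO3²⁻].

CA = [HCO3⁻] + 2[CO3²⁻] = (α₁ + 2α₂)·DIC
At pH 7.93: [H⁺]/K1 = 10^-1.97 = 0.010715, K2/[H⁺] = 10^-1.21 = 0.061660
α₁ = 1/(1 + 0.010715 + 0.061660) = 1/1.0724 = 0.9325; α₂ = α₁·K2/[H⁺] = 0.05750
α₁ + 2α₂ = 1.0475
CA = 1.0475 × 1.72 = 1.80 mmol/kg

CA = 1.80 mmol/kg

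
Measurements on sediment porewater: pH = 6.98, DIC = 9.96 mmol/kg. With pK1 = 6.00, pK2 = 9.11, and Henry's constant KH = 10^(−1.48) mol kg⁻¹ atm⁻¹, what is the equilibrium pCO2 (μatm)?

α₀ = 1 / (1 + K1/[H⁺] + K1K2/[H⁺]²) = 1 / (1 + 10^+0.98 + 10^-1.15)
   = 1 / (1 + 9.5499 + 0.070795) = 1/10.621 = 0.09416
[CO2*] = α₀ × DIC = 0.09416 × 9.96 = 0.9378 mmol/kg
pCO2 = [CO2*]/KH = 9.378×10^-4 / 3.311×10^-2 = 2.83×10^4 μatm

pCO2 = 2.83×10^4 μatm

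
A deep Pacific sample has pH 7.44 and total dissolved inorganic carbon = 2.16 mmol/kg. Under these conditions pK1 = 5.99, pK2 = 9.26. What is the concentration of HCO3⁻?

α₁ = 1 / (1 + [H⁺]/K1 + K2/[H⁺]) = 1 / (1 + 10^-1.45 + 10^-1.82)
   = 1 / (1 + 0.035481 + 0.015136) = 1/1.0506 = 0.9518
[HCO3⁻] = α₁ × DIC = 0.9518 × 2.16 = 2.06 mmol/kg

[HCO3⁻] = 2.06 mmol/kg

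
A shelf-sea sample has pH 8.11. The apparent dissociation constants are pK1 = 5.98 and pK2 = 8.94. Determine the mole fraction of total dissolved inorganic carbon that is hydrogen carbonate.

α₁ = 1 / (1 + [H⁺]/K1 + K2/[H⁺]) = 1 / (1 + 10^-2.13 + 10^-0.83)
   = 1 / (1 + 0.0074131 + 0.14791) = 1/1.1553 = 0.8656

α₁ = 0.866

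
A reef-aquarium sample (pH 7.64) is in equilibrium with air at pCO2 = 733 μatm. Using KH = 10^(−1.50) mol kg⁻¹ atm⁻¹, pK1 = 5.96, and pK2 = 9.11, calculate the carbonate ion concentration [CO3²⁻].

[CO3²⁻] = 0.0376 mmol/kg

[CO2*] = KH · pCO2 = 10^(−1.50) × 733×10^-6 = 2.318×10^-5 mol/kg
α₀ = 1/(1 + K1/[H⁺] + K1K2/[H⁺]²) = 1/(1 + 10^+1.68 + 10^+0.21) = 0.01981
DIC = [CO2*]/α₀ = 2.318×10^-5 / 0.01981 = 1.170 mmol/kg
[CO3²⁻] = α₂·DIC; α₂ = 0.03212, so [CO3²⁻] = 0.03212 × 1.170 = 0.0376 mmol/kg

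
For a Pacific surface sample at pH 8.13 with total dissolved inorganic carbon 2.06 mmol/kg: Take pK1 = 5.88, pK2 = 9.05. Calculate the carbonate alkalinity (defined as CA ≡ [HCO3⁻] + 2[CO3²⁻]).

CA = [HCO3⁻] + 2[CO3²⁻] = (α₁ + 2α₂)·DIC
At pH 8.13: [H⁺]/K1 = 10^-2.25 = 0.0056234, K2/[H⁺] = 10^-0.92 = 0.12023
α₁ = 1/(1 + 0.0056234 + 0.12023) = 1/1.1258 = 0.8882; α₂ = α₁·K2/[H⁺] = 0.1068
α₁ + 2α₂ = 1.1018
CA = 1.1018 × 2.06 = 2.27 mmol/kg

CA = 2.27 mmol/kg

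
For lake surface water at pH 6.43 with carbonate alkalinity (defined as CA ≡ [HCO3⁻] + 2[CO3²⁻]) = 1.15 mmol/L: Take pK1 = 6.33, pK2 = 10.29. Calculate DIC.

CA = [HCO3⁻] + 2[CO3²⁻] = (α₁ + 2α₂)·DIC
At pH 6.43: [H⁺]/K1 = 10^-0.10 = 0.79433, K2/[H⁺] = 10^-3.86 = 0.00013804
α₁ = 1/(1 + 0.79433 + 0.00013804) = 1/1.7945 = 0.5573; α₂ = α₁·K2/[H⁺] = 7.692×10^-5
α₁ + 2α₂ = 0.5574
DIC = CA / (α₁ + 2α₂) = 1.15 / 0.5574 = 2.06 mmol/L

DIC = 2.06 mmol/L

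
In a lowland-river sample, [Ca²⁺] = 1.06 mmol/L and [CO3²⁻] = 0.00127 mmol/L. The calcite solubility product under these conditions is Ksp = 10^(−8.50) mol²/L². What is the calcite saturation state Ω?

Ω = 0.426

Ksp = 10^(−8.50) = 3.162×10^-9
Ω = [Ca²⁺][CO3²⁻]/Ksp = (1.06×10^-3)(0.00127×10^-3) / 3.162×10^-9 = 0.426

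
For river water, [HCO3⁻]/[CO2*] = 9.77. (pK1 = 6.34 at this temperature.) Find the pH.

From K1 = [H⁺][HCO3⁻]/[CO2*]:  pH = pK1 + log₁₀([HCO3⁻]/[CO2*])
log₁₀(9.77) = +0.990
pH = 6.34 + (+0.990) = 7.33

pH = 7.33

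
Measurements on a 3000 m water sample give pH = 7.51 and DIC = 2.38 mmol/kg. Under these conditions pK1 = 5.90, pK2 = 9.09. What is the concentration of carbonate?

α₂ = 1 / (1 + [H⁺]/K2 + [H⁺]²/(K1K2)) = 1 / (1 + 10^+1.58 + 10^-0.03)
   = 1 / (1 + 38.019 + 0.93325) = 1/39.952 = 0.02503
[CO3²⁻] = α₂ × DIC = 0.02503 × 2.38 = 0.0596 mmol/kg

[CO3²⁻] = 0.0596 mmol/kg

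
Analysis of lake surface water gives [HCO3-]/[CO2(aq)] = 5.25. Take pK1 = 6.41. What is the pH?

From K1 = [H⁺][HCO3-]/[CO2(aq)]:  pH = pK1 + log₁₀([HCO3-]/[CO2(aq)])
log₁₀(5.25) = +0.720
pH = 6.41 + (+0.720) = 7.13

pH = 7.13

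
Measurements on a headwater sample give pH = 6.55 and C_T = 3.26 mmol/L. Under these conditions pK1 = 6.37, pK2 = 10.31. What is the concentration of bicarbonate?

α₁ = 1 / (1 + [H⁺]/K1 + K2/[H⁺]) = 1 / (1 + 10^-0.18 + 10^-3.76)
   = 1 / (1 + 0.66069 + 0.00017378) = 1/1.6609 = 0.6021
[HCO3⁻] = α₁ × DIC = 0.6021 × 3.26 = 1.96 mmol/L

[HCO3⁻] = 1.96 mmol/L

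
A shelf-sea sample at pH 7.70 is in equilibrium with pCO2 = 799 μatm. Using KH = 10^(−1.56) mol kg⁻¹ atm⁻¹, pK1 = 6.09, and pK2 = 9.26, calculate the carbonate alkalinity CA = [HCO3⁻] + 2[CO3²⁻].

[CO2*] = KH · pCO2 = 10^(−1.56) × 799×10^-6 = 2.201×10^-5 mol/kg
α₀ = 1/(1 + K1/[H⁺] + K1K2/[H⁺]²) = 1/(1 + 10^+1.61 + 10^+0.05) = 0.02333
DIC = [CO2*]/α₀ = 2.201×10^-5 / 0.02333 = 0.9432 mmol/kg
CA = (α₁ + 2α₂)·DIC = (0.9505 + 2×0.02618) × 0.9432 = 0.946 mmol/kg

CA = 0.946 mmol/kg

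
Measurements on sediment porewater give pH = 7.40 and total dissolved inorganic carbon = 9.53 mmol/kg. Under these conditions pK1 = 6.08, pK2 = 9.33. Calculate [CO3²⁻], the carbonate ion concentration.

[CO3²⁻] = 0.106 mmol/kg

α₂ = 1 / (1 + [H⁺]/K2 + [H⁺]²/(K1K2)) = 1 / (1 + 10^+1.93 + 10^+0.61)
   = 1 / (1 + 85.114 + 4.0738) = 1/90.188 = 0.01109
[CO3²⁻] = α₂ × DIC = 0.01109 × 9.53 = 0.106 mmol/kg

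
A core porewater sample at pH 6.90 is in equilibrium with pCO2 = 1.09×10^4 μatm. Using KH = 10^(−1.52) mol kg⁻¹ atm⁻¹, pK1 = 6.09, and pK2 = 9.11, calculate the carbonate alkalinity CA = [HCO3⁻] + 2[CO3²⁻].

CA = 2.15 mmol/kg

[CO2*] = KH · pCO2 = 10^(−1.52) × 1.09×10^4×10^-6 = 3.292×10^-4 mol/kg
α₀ = 1/(1 + K1/[H⁺] + K1K2/[H⁺]²) = 1/(1 + 10^+0.81 + 10^-1.40) = 0.1334
DIC = [CO2*]/α₀ = 3.292×10^-4 / 0.1334 = 2.468 mmol/kg
CA = (α₁ + 2α₂)·DIC = (0.8613 + 2×0.005311) × 2.468 = 2.15 mmol/kg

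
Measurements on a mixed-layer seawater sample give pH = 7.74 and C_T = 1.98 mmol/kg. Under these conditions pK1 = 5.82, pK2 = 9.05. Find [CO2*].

α₀ = 1 / (1 + K1/[H⁺] + K1K2/[H⁺]²) = 1 / (1 + 10^+1.92 + 10^+0.61)
   = 1 / (1 + 83.176 + 4.0738) = 1/88.250 = 0.01133
[CO2*] = α₀ × DIC = 0.01133 × 1.98 = 0.0224 mmol/kg

[CO2*] = 0.0224 mmol/kg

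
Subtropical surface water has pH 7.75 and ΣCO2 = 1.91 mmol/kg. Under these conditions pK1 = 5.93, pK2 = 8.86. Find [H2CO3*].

α₀ = 1 / (1 + K1/[H⁺] + K1K2/[H⁺]²) = 1 / (1 + 10^+1.82 + 10^+0.71)
   = 1 / (1 + 66.069 + 5.1286) = 1/72.198 = 0.01385
[CO2*] = α₀ × DIC = 0.01385 × 1.91 = 0.0265 mmol/kg

[CO2*] = 0.0265 mmol/kg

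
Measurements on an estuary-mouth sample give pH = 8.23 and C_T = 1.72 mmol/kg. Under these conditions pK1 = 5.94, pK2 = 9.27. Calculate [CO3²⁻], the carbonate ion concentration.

[CO3²⁻] = 0.143 mmol/kg

α₂ = 1 / (1 + [H⁺]/K2 + [H⁺]²/(K1K2)) = 1 / (1 + 10^+1.04 + 10^-1.25)
   = 1 / (1 + 10.965 + 0.056234) = 1/12.021 = 0.08319
[CO3²⁻] = α₂ × DIC = 0.08319 × 1.72 = 0.143 mmol/kg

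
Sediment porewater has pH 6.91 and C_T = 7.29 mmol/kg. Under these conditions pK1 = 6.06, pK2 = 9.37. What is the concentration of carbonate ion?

[CO3²⁻] = 0.0221 mmol/kg

α₂ = 1 / (1 + [H⁺]/K2 + [H⁺]²/(K1K2)) = 1 / (1 + 10^+2.46 + 10^+1.61)
   = 1 / (1 + 288.40 + 40.738) = 1/330.14 = 0.003029
[CO3²⁻] = α₂ × DIC = 0.003029 × 7.29 = 0.0221 mmol/kg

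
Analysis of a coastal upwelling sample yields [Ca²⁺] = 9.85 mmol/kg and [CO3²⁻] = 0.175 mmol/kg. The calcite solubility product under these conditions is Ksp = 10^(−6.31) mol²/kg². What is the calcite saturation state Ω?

Ksp = 10^(−6.31) = 4.898×10^-7
Ω = [Ca²⁺][CO3²⁻]/Ksp = (9.85×10^-3)(0.175×10^-3) / 4.898×10^-7 = 3.52

Ω = 3.52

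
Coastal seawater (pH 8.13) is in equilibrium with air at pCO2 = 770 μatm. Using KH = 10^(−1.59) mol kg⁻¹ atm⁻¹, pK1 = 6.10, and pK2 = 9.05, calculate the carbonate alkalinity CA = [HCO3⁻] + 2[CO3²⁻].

[CO2*] = KH · pCO2 = 10^(−1.59) × 770×10^-6 = 1.979×10^-5 mol/kg
α₀ = 1/(1 + K1/[H⁺] + K1K2/[H⁺]²) = 1/(1 + 10^+2.03 + 10^+1.11) = 0.008262
DIC = [CO2*]/α₀ = 1.979×10^-5 / 0.008262 = 2.396 mmol/kg
CA = (α₁ + 2α₂)·DIC = (0.8853 + 2×0.1064) × 2.396 = 2.63 mmol/kg

CA = 2.63 mmol/kg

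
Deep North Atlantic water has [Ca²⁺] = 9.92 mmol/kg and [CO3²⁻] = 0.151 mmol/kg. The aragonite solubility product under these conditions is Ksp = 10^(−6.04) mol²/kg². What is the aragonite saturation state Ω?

Ksp = 10^(−6.04) = 9.120×10^-7
Ω = [Ca²⁺][CO3²⁻]/Ksp = (9.92×10^-3)(0.151×10^-3) / 9.120×10^-7 = 1.64

Ω = 1.64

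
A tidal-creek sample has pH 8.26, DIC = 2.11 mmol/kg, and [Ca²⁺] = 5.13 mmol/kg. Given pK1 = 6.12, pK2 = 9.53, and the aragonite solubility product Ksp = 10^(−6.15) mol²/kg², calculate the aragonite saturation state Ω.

α₂ = 1 / (1 + [H⁺]/K2 + [H⁺]²/(K1K2)) = 1 / (1 + 10^+1.27 + 10^-0.87)
   = 1 / (1 + 18.621 + 0.13490) = 1/19.756 = 0.05062
[CO3²⁻] = α₂ × DIC = 0.05062 × 2.11 = 0.1068 mmol/kg
Ksp = 10^(−6.15) = 7.079×10^-7
Ω = [Ca²⁺][CO3²⁻]/Ksp = (5.13×10^-3)(1.068×10^-4) / 7.079×10^-7 = 0.774

Ω = 0.774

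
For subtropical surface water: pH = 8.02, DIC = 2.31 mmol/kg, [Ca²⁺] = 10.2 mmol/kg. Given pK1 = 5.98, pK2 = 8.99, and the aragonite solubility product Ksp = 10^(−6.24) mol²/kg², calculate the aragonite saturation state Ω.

α₂ = 1 / (1 + [H⁺]/K2 + [H⁺]²/(K1K2)) = 1 / (1 + 10^+0.97 + 10^-1.07)
   = 1 / (1 + 9.3325 + 0.085114) = 1/10.418 = 0.09599
[CO3²⁻] = α₂ × DIC = 0.09599 × 2.31 = 0.2217 mmol/kg
Ksp = 10^(−6.24) = 5.754×10^-7
Ω = [Ca²⁺][CO3²⁻]/Ksp = (10.2×10^-3)(2.217×10^-4) / 5.754×10^-7 = 3.93

Ω = 3.93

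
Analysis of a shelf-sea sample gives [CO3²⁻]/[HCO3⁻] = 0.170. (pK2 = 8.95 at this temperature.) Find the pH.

From K2 = [H⁺][CO3²⁻]/[HCO3⁻]:  pH = pK2 + log₁₀([CO3²⁻]/[HCO3⁻])
log₁₀(0.170) = -0.770
pH = 8.95 + (-0.770) = 8.18

pH = 8.18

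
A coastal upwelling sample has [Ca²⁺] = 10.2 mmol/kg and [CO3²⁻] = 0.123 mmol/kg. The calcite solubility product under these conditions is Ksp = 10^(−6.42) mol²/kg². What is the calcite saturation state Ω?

Ksp = 10^(−6.42) = 3.802×10^-7
Ω = [Ca²⁺][CO3²⁻]/Ksp = (10.2×10^-3)(0.123×10^-3) / 3.802×10^-7 = 3.30

Ω = 3.30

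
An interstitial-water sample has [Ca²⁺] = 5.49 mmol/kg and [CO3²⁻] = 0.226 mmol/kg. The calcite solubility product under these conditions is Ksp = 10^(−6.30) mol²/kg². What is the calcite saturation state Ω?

Ω = 2.48

Ksp = 10^(−6.30) = 5.012×10^-7
Ω = [Ca²⁺][CO3²⁻]/Ksp = (5.49×10^-3)(0.226×10^-3) / 5.012×10^-7 = 2.48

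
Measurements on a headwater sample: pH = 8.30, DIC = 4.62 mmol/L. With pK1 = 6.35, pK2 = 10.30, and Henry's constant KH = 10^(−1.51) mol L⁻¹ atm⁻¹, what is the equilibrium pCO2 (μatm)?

pCO2 = 1640 μatm

α₀ = 1 / (1 + K1/[H⁺] + K1K2/[H⁺]²) = 1 / (1 + 10^+1.95 + 10^-0.05)
   = 1 / (1 + 89.125 + 0.89125) = 1/91.016 = 0.01099
[CO2*] = α₀ × DIC = 0.01099 × 4.62 = 0.05076 mmol/L
pCO2 = [CO2*]/KH = 5.076×10^-5 / 3.090×10^-2 = 1640 μatm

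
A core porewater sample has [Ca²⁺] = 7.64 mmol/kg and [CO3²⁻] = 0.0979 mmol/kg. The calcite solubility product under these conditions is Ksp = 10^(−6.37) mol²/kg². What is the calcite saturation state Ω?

Ω = 1.75

Ksp = 10^(−6.37) = 4.266×10^-7
Ω = [Ca²⁺][CO3²⁻]/Ksp = (7.64×10^-3)(0.0979×10^-3) / 4.266×10^-7 = 1.75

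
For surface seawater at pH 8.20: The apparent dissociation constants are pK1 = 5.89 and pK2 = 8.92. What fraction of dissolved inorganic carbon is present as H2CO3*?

α₀ = 1 / (1 + K1/[H⁺] + K1K2/[H⁺]²) = 1 / (1 + 10^+2.31 + 10^+1.59)
   = 1 / (1 + 204.17 + 38.905) = 1/244.08 = 0.004097

α₀ = 0.00410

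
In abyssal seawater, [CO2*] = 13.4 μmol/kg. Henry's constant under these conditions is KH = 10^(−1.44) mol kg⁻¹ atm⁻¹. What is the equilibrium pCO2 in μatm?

KH = 10^(−1.44) = 3.631×10^-2 mol kg⁻¹ atm⁻¹
pCO2 = [CO2*]/KH = 13.4×10^-6 / 3.631×10^-2 = 3.69×10^-4 atm = 369 μatm

pCO2 = 369 μatm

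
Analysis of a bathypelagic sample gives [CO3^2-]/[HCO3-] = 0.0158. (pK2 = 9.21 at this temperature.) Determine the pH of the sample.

From K2 = [H⁺][CO3^2-]/[HCO3-]:  pH = pK2 + log₁₀([CO3^2-]/[HCO3-])
log₁₀(0.0158) = -1.801
pH = 9.21 + (-1.801) = 7.41

pH = 7.41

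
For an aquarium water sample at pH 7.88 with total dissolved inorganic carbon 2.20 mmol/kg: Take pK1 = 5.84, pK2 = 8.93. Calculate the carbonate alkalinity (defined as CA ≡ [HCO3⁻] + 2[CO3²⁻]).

CA = [HCO3⁻] + 2[CO3²⁻] = (α₁ + 2α₂)·DIC
At pH 7.88: [H⁺]/K1 = 10^-2.04 = 0.0091201, K2/[H⁺] = 10^-1.05 = 0.089125
α₁ = 1/(1 + 0.0091201 + 0.089125) = 1/1.0982 = 0.9105; α₂ = α₁·K2/[H⁺] = 0.08115
α₁ + 2α₂ = 1.0728
CA = 1.0728 × 2.20 = 2.36 mmol/kg

CA = 2.36 mmol/kg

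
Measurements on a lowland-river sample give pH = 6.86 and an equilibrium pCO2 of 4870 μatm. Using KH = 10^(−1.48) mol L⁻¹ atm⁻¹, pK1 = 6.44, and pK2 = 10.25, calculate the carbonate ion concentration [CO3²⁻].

[CO2*] = KH · pCO2 = 10^(−1.48) × 4870×10^-6 = 1.613×10^-4 mol/L
α₀ = 1/(1 + K1/[H⁺] + K1K2/[H⁺]²) = 1/(1 + 10^+0.42 + 10^-2.97) = 0.2754
DIC = [CO2*]/α₀ = 1.613×10^-4 / 0.2754 = 0.5856 mmol/L
[CO3²⁻] = α₂·DIC; α₂ = 0.0002951, so [CO3²⁻] = 0.0002951 × 0.5856 = 0.000173 mmol/L = 0.173 μmol/L

[CO3²⁻] = 0.173 μmol/L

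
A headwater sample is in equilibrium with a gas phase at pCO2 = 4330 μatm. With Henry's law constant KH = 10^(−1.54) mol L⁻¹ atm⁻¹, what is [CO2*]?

KH = 10^(−1.54) = 2.884×10^-2 mol L⁻¹ atm⁻¹
[CO2*] = KH · pCO2 = 2.884×10^-2 × 4330×10^-6 atm = 1.25×10^-4 mol/L

[CO2*] = 125 μmol/L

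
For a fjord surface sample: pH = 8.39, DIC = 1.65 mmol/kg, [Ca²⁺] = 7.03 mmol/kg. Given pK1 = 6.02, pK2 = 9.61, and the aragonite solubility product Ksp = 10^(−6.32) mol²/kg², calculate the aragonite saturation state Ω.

α₂ = 1 / (1 + [H⁺]/K2 + [H⁺]²/(K1K2)) = 1 / (1 + 10^+1.22 + 10^-1.15)
   = 1 / (1 + 16.596 + 0.070795) = 1/17.667 = 0.05660
[CO3²⁻] = α₂ × DIC = 0.05660 × 1.65 = 0.09340 mmol/kg
Ksp = 10^(−6.32) = 4.786×10^-7
Ω = [Ca²⁺][CO3²⁻]/Ksp = (7.03×10^-3)(9.340×10^-5) / 4.786×10^-7 = 1.37

Ω = 1.37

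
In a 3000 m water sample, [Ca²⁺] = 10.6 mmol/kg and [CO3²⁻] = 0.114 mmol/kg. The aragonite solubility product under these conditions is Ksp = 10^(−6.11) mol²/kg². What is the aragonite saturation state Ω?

Ω = 1.56

Ksp = 10^(−6.11) = 7.762×10^-7
Ω = [Ca²⁺][CO3²⁻]/Ksp = (10.6×10^-3)(0.114×10^-3) / 7.762×10^-7 = 1.56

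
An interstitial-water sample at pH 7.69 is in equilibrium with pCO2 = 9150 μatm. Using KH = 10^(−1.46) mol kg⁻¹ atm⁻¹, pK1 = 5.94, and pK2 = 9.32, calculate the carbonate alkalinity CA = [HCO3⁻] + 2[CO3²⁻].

[CO2*] = KH · pCO2 = 10^(−1.46) × 9150×10^-6 = 3.173×10^-4 mol/kg
α₀ = 1/(1 + K1/[H⁺] + K1K2/[H⁺]²) = 1/(1 + 10^+1.75 + 10^+0.12) = 0.01708
DIC = [CO2*]/α₀ = 3.173×10^-4 / 0.01708 = 18.58 mmol/kg
CA = (α₁ + 2α₂)·DIC = (0.9604 + 2×0.02251) × 18.58 = 18.7 mmol/kg

CA = 18.7 mmol/kg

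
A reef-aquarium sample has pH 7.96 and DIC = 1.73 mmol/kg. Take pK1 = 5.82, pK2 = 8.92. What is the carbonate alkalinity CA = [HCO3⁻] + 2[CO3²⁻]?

CA = [HCO3⁻] + 2[CO3²⁻] = (α₁ + 2α₂)·DIC
At pH 7.96: [H⁺]/K1 = 10^-2.14 = 0.0072444, K2/[H⁺] = 10^-0.96 = 0.10965
α₁ = 1/(1 + 0.0072444 + 0.10965) = 1/1.1169 = 0.8953; α₂ = α₁·K2/[H⁺] = 0.09817
α₁ + 2α₂ = 1.0917
CA = 1.0917 × 1.73 = 1.89 mmol/kg

CA = 1.89 mmol/kg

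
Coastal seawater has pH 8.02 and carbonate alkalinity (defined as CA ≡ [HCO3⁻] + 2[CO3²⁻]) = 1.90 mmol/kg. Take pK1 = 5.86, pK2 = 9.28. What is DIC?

DIC = 1.82 mmol/kg

CA = [HCO3⁻] + 2[CO3²⁻] = (α₁ + 2α₂)·DIC
At pH 8.02: [H⁺]/K1 = 10^-2.16 = 0.0069183, K2/[H⁺] = 10^-1.26 = 0.054954
α₁ = 1/(1 + 0.0069183 + 0.054954) = 1/1.0619 = 0.9417; α₂ = α₁·K2/[H⁺] = 0.05175
α₁ + 2α₂ = 1.0452
DIC = CA / (α₁ + 2α₂) = 1.90 / 1.0452 = 1.82 mmol/kg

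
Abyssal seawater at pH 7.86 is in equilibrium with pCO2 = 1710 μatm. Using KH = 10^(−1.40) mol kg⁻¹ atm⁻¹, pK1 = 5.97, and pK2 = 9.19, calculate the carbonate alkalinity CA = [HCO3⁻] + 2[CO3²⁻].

CA = 5.78 mmol/kg

[CO2*] = KH · pCO2 = 10^(−1.40) × 1710×10^-6 = 6.808×10^-5 mol/kg
α₀ = 1/(1 + K1/[H⁺] + K1K2/[H⁺]²) = 1/(1 + 10^+1.89 + 10^+0.56) = 0.01216
DIC = [CO2*]/α₀ = 6.808×10^-5 / 0.01216 = 5.600 mmol/kg
CA = (α₁ + 2α₂)·DIC = (0.9437 + 2×0.04414) × 5.600 = 5.78 mmol/kg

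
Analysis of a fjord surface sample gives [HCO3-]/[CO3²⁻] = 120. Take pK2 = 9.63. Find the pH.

From K2 = [H⁺][CO3²⁻]/[HCO3-]:  pH = pK2 − log₁₀([HCO3-]/[CO3²⁻])
log₁₀(120) = +2.079
pH = 9.63 − (+2.079) = 7.55

pH = 7.55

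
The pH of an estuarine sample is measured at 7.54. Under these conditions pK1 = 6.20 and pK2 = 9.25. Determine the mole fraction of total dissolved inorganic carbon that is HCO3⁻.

α₁ = 1 / (1 + [H⁺]/K1 + K2/[H⁺]) = 1 / (1 + 10^-1.34 + 10^-1.71)
   = 1 / (1 + 0.045709 + 0.019498) = 1/1.0652 = 0.9388

α₁ = 0.939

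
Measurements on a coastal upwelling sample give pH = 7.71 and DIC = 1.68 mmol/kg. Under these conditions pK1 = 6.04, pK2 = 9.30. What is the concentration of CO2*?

α₀ = 1 / (1 + K1/[H⁺] + K1K2/[H⁺]²) = 1 / (1 + 10^+1.67 + 10^+0.08)
   = 1 / (1 + 46.774 + 1.2023) = 1/48.976 = 0.02042
[CO2*] = α₀ × DIC = 0.02042 × 1.68 = 0.0343 mmol/kg

[CO2*] = 0.0343 mmol/kg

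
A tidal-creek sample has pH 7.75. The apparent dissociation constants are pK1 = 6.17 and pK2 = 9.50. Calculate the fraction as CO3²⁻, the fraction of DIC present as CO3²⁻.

α₂ = 1 / (1 + [H⁺]/K2 + [H⁺]²/(K1K2)) = 1 / (1 + 10^+1.75 + 10^+0.17)
   = 1 / (1 + 56.234 + 1.4791) = 1/58.713 = 0.01703

α₂ = 0.0170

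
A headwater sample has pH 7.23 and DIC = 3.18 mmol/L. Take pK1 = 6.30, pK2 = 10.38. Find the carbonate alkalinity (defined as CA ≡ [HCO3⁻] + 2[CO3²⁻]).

CA = 2.85 mmol/L

CA = [HCO3⁻] + 2[CO3²⁻] = (α₁ + 2α₂)·DIC
At pH 7.23: [H⁺]/K1 = 10^-0.93 = 0.11749, K2/[H⁺] = 10^-3.15 = 0.00070795
α₁ = 1/(1 + 0.11749 + 0.00070795) = 1/1.1182 = 0.8943; α₂ = α₁·K2/[H⁺] = 0.0006331
α₁ + 2α₂ = 0.8956
CA = 0.8956 × 3.18 = 2.85 mmol/L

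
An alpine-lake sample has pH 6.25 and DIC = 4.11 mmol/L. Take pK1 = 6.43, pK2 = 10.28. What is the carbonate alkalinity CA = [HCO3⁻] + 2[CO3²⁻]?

CA = [HCO3⁻] + 2[CO3²⁻] = (α₁ + 2α₂)·DIC
At pH 6.25: [H⁺]/K1 = 10^0.18 = 1.5136, K2/[H⁺] = 10^-4.03 = 9.3325×10^-5
α₁ = 1/(1 + 1.5136 + 9.3325×10^-5) = 1/2.5137 = 0.3978; α₂ = α₁·K2/[H⁺] = 3.713×10^-5
α₁ + 2α₂ = 0.3979
CA = 0.3979 × 4.11 = 1.64 mmol/L

CA = 1.64 mmol/L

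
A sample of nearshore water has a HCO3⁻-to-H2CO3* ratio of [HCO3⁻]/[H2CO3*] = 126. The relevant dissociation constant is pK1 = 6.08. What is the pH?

pH = 8.18

From K1 = [H⁺][HCO3⁻]/[H2CO3*]:  pH = pK1 + log₁₀([HCO3⁻]/[H2CO3*])
log₁₀(126) = +2.100
pH = 6.08 + (+2.100) = 8.18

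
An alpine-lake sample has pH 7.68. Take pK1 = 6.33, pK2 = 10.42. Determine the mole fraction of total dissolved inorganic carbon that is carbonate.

α₂ = 0.00174

α₂ = 1 / (1 + [H⁺]/K2 + [H⁺]²/(K1K2)) = 1 / (1 + 10^+2.74 + 10^+1.39)
   = 1 / (1 + 549.54 + 24.547) = 1/575.09 = 0.001739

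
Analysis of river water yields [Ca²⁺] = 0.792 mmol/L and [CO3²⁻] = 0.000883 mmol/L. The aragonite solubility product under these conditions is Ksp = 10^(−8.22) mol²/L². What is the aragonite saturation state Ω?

Ksp = 10^(−8.22) = 6.026×10^-9
Ω = [Ca²⁺][CO3²⁻]/Ksp = (0.792×10^-3)(0.000883×10^-3) / 6.026×10^-9 = 0.116

Ω = 0.116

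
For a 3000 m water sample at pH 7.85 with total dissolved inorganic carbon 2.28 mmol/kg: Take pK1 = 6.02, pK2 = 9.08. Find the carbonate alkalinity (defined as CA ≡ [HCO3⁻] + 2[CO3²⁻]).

CA = [HCO3⁻] + 2[CO3²⁻] = (α₁ + 2α₂)·DIC
At pH 7.85: [H⁺]/K1 = 10^-1.83 = 0.014791, K2/[H⁺] = 10^-1.23 = 0.058884
α₁ = 1/(1 + 0.014791 + 0.058884) = 1/1.0737 = 0.9314; α₂ = α₁·K2/[H⁺] = 0.05484
α₁ + 2α₂ = 1.0411
CA = 1.0411 × 2.28 = 2.37 mmol/kg

CA = 2.37 mmol/kg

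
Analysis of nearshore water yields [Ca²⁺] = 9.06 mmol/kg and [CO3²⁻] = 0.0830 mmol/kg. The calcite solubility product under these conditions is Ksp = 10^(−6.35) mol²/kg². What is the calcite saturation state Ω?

Ksp = 10^(−6.35) = 4.467×10^-7
Ω = [Ca²⁺][CO3²⁻]/Ksp = (9.06×10^-3)(0.0830×10^-3) / 4.467×10^-7 = 1.68

Ω = 1.68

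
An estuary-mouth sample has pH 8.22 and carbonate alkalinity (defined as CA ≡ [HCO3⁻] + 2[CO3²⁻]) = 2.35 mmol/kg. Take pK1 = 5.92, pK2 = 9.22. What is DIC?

DIC = 2.16 mmol/kg

CA = [HCO3⁻] + 2[CO3²⁻] = (α₁ + 2α₂)·DIC
At pH 8.22: [H⁺]/K1 = 10^-2.30 = 0.0050119, K2/[H⁺] = 10^-1.00 = 0.10000
α₁ = 1/(1 + 0.0050119 + 0.10000) = 1/1.1050 = 0.9050; α₂ = α₁·K2/[H⁺] = 0.09050
α₁ + 2α₂ = 1.0860
DIC = CA / (α₁ + 2α₂) = 2.35 / 1.0860 = 2.16 mmol/kg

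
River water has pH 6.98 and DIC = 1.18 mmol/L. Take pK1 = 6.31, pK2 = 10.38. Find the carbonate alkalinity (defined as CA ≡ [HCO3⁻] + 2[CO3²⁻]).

CA = [HCO3⁻] + 2[CO3²⁻] = (α₁ + 2α₂)·DIC
At pH 6.98: [H⁺]/K1 = 10^-0.67 = 0.21380, K2/[H⁺] = 10^-3.40 = 0.00039811
α₁ = 1/(1 + 0.21380 + 0.00039811) = 1/1.2142 = 0.8236; α₂ = α₁·K2/[H⁺] = 0.0003279
α₁ + 2α₂ = 0.8242
CA = 0.8242 × 1.18 = 0.973 mmol/L

CA = 0.973 mmol/L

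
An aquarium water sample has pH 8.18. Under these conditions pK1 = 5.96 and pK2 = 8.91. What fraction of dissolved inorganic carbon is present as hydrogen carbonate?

α₁ = 0.839

α₁ = 1 / (1 + [H⁺]/K1 + K2/[H⁺]) = 1 / (1 + 10^-2.22 + 10^-0.73)
   = 1 / (1 + 0.0060256 + 0.18621) = 1/1.1922 = 0.8388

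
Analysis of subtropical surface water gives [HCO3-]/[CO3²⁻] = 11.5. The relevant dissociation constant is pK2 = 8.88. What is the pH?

pH = 7.82

From K2 = [H⁺][CO3²⁻]/[HCO3-]:  pH = pK2 − log₁₀([HCO3-]/[CO3²⁻])
log₁₀(11.5) = +1.061
pH = 8.88 − (+1.061) = 7.82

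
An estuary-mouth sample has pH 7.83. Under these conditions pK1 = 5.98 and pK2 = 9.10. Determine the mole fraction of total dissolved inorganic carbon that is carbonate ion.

α₂ = 0.0503

α₂ = 1 / (1 + [H⁺]/K2 + [H⁺]²/(K1K2)) = 1 / (1 + 10^+1.27 + 10^-0.58)
   = 1 / (1 + 18.621 + 0.26303) = 1/19.884 = 0.05029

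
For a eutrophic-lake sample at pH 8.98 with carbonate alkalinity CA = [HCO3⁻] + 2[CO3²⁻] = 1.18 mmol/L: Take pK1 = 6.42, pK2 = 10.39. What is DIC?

DIC = 1.14 mmol/L

CA = [HCO3⁻] + 2[CO3²⁻] = (α₁ + 2α₂)·DIC
At pH 8.98: [H⁺]/K1 = 10^-2.56 = 0.0027542, K2/[H⁺] = 10^-1.41 = 0.038905
α₁ = 1/(1 + 0.0027542 + 0.038905) = 1/1.0417 = 0.9600; α₂ = α₁·K2/[H⁺] = 0.03735
α₁ + 2α₂ = 1.0347
DIC = CA / (α₁ + 2α₂) = 1.18 / 1.0347 = 1.14 mmol/L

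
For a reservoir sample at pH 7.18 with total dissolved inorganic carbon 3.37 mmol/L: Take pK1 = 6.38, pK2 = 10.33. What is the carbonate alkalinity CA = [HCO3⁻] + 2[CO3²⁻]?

CA = 2.91 mmol/L

CA = [HCO3⁻] + 2[CO3²⁻] = (α₁ + 2α₂)·DIC
At pH 7.18: [H⁺]/K1 = 10^-0.80 = 0.15849, K2/[H⁺] = 10^-3.15 = 0.00070795
α₁ = 1/(1 + 0.15849 + 0.00070795) = 1/1.1592 = 0.8627; α₂ = α₁·K2/[H⁺] = 0.0006107
α₁ + 2α₂ = 0.8639
CA = 0.8639 × 3.37 = 2.91 mmol/L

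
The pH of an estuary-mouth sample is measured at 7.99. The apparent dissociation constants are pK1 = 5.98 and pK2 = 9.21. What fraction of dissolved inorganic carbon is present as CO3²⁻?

α₂ = 1 / (1 + [H⁺]/K2 + [H⁺]²/(K1K2)) = 1 / (1 + 10^+1.22 + 10^-0.79)
   = 1 / (1 + 16.596 + 0.16218) = 1/17.758 = 0.05631

α₂ = 0.0563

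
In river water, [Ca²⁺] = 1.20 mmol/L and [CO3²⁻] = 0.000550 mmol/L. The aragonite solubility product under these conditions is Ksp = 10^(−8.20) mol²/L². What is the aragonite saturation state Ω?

Ω = 0.105

Ksp = 10^(−8.20) = 6.310×10^-9
Ω = [Ca²⁺][CO3²⁻]/Ksp = (1.20×10^-3)(0.000550×10^-3) / 6.310×10^-9 = 0.105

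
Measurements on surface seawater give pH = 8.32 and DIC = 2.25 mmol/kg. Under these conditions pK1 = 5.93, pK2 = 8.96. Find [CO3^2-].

[CO3²⁻] = 0.418 mmol/kg

α₂ = 1 / (1 + [H⁺]/K2 + [H⁺]²/(K1K2)) = 1 / (1 + 10^+0.64 + 10^-1.75)
   = 1 / (1 + 4.3652 + 0.017783) = 1/5.3829 = 0.1858
[CO3²⁻] = α₂ × DIC = 0.1858 × 2.25 = 0.418 mmol/kg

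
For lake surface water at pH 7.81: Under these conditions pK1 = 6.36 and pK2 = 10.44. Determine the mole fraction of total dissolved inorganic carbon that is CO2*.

α₀ = 0.0342

α₀ = 1 / (1 + K1/[H⁺] + K1K2/[H⁺]²) = 1 / (1 + 10^+1.45 + 10^-1.18)
   = 1 / (1 + 28.184 + 0.066069) = 1/29.250 = 0.03419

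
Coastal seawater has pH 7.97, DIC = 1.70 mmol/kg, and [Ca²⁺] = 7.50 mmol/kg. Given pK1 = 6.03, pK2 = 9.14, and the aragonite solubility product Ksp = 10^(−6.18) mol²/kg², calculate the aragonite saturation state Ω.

α₂ = 1 / (1 + [H⁺]/K2 + [H⁺]²/(K1K2)) = 1 / (1 + 10^+1.17 + 10^-0.77)
   = 1 / (1 + 14.791 + 0.16982) = 1/15.961 = 0.06265
[CO3²⁻] = α₂ × DIC = 0.06265 × 1.70 = 0.1065 mmol/kg
Ksp = 10^(−6.18) = 6.607×10^-7
Ω = [Ca²⁺][CO3²⁻]/Ksp = (7.50×10^-3)(1.065×10^-4) / 6.607×10^-7 = 1.21

Ω = 1.21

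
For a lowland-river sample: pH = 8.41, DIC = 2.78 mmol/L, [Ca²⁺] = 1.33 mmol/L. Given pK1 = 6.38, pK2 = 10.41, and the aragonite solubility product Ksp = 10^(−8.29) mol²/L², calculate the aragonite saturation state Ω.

Ω = 7.07

α₂ = 1 / (1 + [H⁺]/K2 + [H⁺]²/(K1K2)) = 1 / (1 + 10^+2.00 + 10^-0.03)
   = 1 / (1 + 100.00 + 0.93325) = 1/101.93 = 0.009810
[CO3²⁻] = α₂ × DIC = 0.009810 × 2.78 = 0.02727 mmol/L
Ksp = 10^(−8.29) = 5.129×10^-9
Ω = [Ca²⁺][CO3²⁻]/Ksp = (1.33×10^-3)(2.727×10^-5) / 5.129×10^-9 = 7.07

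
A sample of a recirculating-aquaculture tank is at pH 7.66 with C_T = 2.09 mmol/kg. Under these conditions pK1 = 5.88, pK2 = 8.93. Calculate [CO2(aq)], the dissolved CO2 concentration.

[CO2*] = 0.0324 mmol/kg

α₀ = 1 / (1 + K1/[H⁺] + K1K2/[H⁺]²) = 1 / (1 + 10^+1.78 + 10^+0.51)
   = 1 / (1 + 60.256 + 3.2359) = 1/64.492 = 0.01551
[CO2*] = α₀ × DIC = 0.01551 × 2.09 = 0.0324 mmol/kg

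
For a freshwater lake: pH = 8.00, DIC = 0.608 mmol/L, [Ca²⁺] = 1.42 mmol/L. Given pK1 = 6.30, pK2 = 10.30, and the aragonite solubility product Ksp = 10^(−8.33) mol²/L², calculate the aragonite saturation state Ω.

α₂ = 1 / (1 + [H⁺]/K2 + [H⁺]²/(K1K2)) = 1 / (1 + 10^+2.30 + 10^+0.60)
   = 1 / (1 + 199.53 + 3.9811) = 1/204.51 = 0.004890
[CO3²⁻] = α₂ × DIC = 0.004890 × 0.608 = 0.002973 mmol/L = 2.973 μmol/L
Ksp = 10^(−8.33) = 4.677×10^-9
Ω = [Ca²⁺][CO3²⁻]/Ksp = (1.42×10^-3)(2.973×10^-6) / 4.677×10^-9 = 0.903

Ω = 0.903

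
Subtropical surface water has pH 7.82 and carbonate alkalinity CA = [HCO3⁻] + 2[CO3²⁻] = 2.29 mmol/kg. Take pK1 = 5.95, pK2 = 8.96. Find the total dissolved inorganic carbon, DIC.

CA = [HCO3⁻] + 2[CO3²⁻] = (α₁ + 2α₂)·DIC
At pH 7.82: [H⁺]/K1 = 10^-1.87 = 0.013490, K2/[H⁺] = 10^-1.14 = 0.072444
α₁ = 1/(1 + 0.013490 + 0.072444) = 1/1.0859 = 0.9209; α₂ = α₁·K2/[H⁺] = 0.06671
α₁ + 2α₂ = 1.0543
DIC = CA / (α₁ + 2α₂) = 2.29 / 1.0543 = 2.17 mmol/kg

DIC = 2.17 mmol/kg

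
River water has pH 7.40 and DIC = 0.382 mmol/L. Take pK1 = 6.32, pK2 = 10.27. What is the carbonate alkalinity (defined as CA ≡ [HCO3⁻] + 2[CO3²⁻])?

CA = 0.353 mmol/L

CA = [HCO3⁻] + 2[CO3²⁻] = (α₁ + 2α₂)·DIC
At pH 7.40: [H⁺]/K1 = 10^-1.08 = 0.083176, K2/[H⁺] = 10^-2.87 = 0.0013490
α₁ = 1/(1 + 0.083176 + 0.0013490) = 1/1.0845 = 0.9221; α₂ = α₁·K2/[H⁺] = 0.001244
α₁ + 2α₂ = 0.9246
CA = 0.9246 × 0.382 = 0.353 mmol/L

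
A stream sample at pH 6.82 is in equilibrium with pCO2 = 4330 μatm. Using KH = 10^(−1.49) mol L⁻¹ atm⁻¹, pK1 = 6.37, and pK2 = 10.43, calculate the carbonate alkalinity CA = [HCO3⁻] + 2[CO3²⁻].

CA = 0.395 mmol/L

[CO2*] = KH · pCO2 = 10^(−1.49) × 4330×10^-6 = 1.401×10^-4 mol/L
α₀ = 1/(1 + K1/[H⁺] + K1K2/[H⁺]²) = 1/(1 + 10^+0.45 + 10^-3.16) = 0.2618
DIC = [CO2*]/α₀ = 1.401×10^-4 / 0.2618 = 0.5351 mmol/L
CA = (α₁ + 2α₂)·DIC = (0.7380 + 2×0.0001812) × 0.5351 = 0.395 mmol/L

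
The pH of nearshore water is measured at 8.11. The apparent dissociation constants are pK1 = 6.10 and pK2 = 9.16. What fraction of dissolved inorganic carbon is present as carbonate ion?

α₂ = 0.0811

α₂ = 1 / (1 + [H⁺]/K2 + [H⁺]²/(K1K2)) = 1 / (1 + 10^+1.05 + 10^-0.96)
   = 1 / (1 + 11.220 + 0.10965) = 1/12.330 = 0.08110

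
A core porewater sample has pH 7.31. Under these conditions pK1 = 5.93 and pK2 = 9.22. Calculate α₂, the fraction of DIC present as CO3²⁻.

α₂ = 1 / (1 + [H⁺]/K2 + [H⁺]²/(K1K2)) = 1 / (1 + 10^+1.91 + 10^+0.53)
   = 1 / (1 + 81.283 + 3.3884) = 1/85.671 = 0.01167

α₂ = 0.0117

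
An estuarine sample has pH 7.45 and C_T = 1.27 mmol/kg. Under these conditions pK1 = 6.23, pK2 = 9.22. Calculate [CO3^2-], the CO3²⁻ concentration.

α₂ = 1 / (1 + [H⁺]/K2 + [H⁺]²/(K1K2)) = 1 / (1 + 10^+1.77 + 10^+0.55)
   = 1 / (1 + 58.884 + 3.5481) = 1/63.432 = 0.01576
[CO3²⁻] = α₂ × DIC = 0.01576 × 1.27 = 0.0200 mmol/kg

[CO3²⁻] = 0.0200 mmol/kg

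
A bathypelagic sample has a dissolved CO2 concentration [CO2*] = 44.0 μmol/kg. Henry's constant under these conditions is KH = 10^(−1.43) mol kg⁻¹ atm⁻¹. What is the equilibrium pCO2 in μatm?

KH = 10^(−1.43) = 3.715×10^-2 mol kg⁻¹ atm⁻¹
pCO2 = [CO2*]/KH = 44.0×10^-6 / 3.715×10^-2 = 1.18×10^-3 atm = 1180 μatm

pCO2 = 1180 μatm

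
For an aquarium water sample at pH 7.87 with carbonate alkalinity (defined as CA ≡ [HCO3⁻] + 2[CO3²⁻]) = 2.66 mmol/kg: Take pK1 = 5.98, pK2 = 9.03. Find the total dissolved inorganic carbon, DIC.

CA = [HCO3⁻] + 2[CO3²⁻] = (α₁ + 2α₂)·DIC
At pH 7.87: [H⁺]/K1 = 10^-1.89 = 0.012882, K2/[H⁺] = 10^-1.16 = 0.069183
α₁ = 1/(1 + 0.012882 + 0.069183) = 1/1.0821 = 0.9242; α₂ = α₁·K2/[H⁺] = 0.06394
α₁ + 2α₂ = 1.0520
DIC = CA / (α₁ + 2α₂) = 2.66 / 1.0520 = 2.53 mmol/kg

DIC = 2.53 mmol/kg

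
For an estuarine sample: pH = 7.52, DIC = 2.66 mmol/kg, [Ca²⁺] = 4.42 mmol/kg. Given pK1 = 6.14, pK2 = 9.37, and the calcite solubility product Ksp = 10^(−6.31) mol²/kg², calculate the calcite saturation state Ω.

Ω = 0.321

α₂ = 1 / (1 + [H⁺]/K2 + [H⁺]²/(K1K2)) = 1 / (1 + 10^+1.85 + 10^+0.47)
   = 1 / (1 + 70.795 + 2.9512) = 1/74.746 = 0.01338
[CO3²⁻] = α₂ × DIC = 0.01338 × 2.66 = 0.03559 mmol/kg
Ksp = 10^(−6.31) = 4.898×10^-7
Ω = [Ca²⁺][CO3²⁻]/Ksp = (4.42×10^-3)(3.559×10^-5) / 4.898×10^-7 = 0.321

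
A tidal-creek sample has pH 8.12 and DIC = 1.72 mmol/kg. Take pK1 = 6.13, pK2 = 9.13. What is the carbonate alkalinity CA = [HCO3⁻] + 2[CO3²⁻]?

CA = [HCO3⁻] + 2[CO3²⁻] = (α₁ + 2α₂)·DIC
At pH 8.12: [H⁺]/K1 = 10^-1.99 = 0.010233, K2/[H⁺] = 10^-1.01 = 0.097724
α₁ = 1/(1 + 0.010233 + 0.097724) = 1/1.1080 = 0.9026; α₂ = α₁·K2/[H⁺] = 0.08820
α₁ + 2α₂ = 1.0790
CA = 1.0790 × 1.72 = 1.86 mmol/kg

CA = 1.86 mmol/kg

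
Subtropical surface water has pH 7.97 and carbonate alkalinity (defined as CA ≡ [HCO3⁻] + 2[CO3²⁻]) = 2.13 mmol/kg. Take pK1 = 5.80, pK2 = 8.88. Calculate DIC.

DIC = 1.93 mmol/kg

CA = [HCO3⁻] + 2[CO3²⁻] = (α₁ + 2α₂)·DIC
At pH 7.97: [H⁺]/K1 = 10^-2.17 = 0.0067608, K2/[H⁺] = 10^-0.91 = 0.12303
α₁ = 1/(1 + 0.0067608 + 0.12303) = 1/1.1298 = 0.8851; α₂ = α₁·K2/[H⁺] = 0.1089
α₁ + 2α₂ = 1.1029
DIC = CA / (α₁ + 2α₂) = 2.13 / 1.1029 = 1.93 mmol/kg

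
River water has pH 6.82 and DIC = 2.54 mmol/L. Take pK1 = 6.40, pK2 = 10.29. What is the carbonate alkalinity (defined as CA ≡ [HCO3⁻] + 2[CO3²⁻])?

CA = 1.84 mmol/L

CA = [HCO3⁻] + 2[CO3²⁻] = (α₁ + 2α₂)·DIC
At pH 6.82: [H⁺]/K1 = 10^-0.42 = 0.38019, K2/[H⁺] = 10^-3.47 = 0.00033884
α₁ = 1/(1 + 0.38019 + 0.00033884) = 1/1.3805 = 0.7244; α₂ = α₁·K2/[H⁺] = 0.0002454
α₁ + 2α₂ = 0.7249
CA = 0.7249 × 2.54 = 1.84 mmol/L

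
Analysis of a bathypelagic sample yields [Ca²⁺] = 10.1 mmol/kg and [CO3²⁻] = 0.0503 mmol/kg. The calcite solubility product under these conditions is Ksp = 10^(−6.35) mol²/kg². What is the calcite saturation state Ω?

Ksp = 10^(−6.35) = 4.467×10^-7
Ω = [Ca²⁺][CO3²⁻]/Ksp = (10.1×10^-3)(0.0503×10^-3) / 4.467×10^-7 = 1.14

Ω = 1.14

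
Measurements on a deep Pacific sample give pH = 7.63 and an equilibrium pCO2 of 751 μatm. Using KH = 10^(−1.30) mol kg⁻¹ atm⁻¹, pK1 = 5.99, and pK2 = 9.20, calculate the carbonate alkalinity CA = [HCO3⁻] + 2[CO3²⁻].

[CO2*] = KH · pCO2 = 10^(−1.30) × 751×10^-6 = 3.764×10^-5 mol/kg
α₀ = 1/(1 + K1/[H⁺] + K1K2/[H⁺]²) = 1/(1 + 10^+1.64 + 10^+0.07) = 0.02182
DIC = [CO2*]/α₀ = 3.764×10^-5 / 0.02182 = 1.725 mmol/kg
CA = (α₁ + 2α₂)·DIC = (0.9525 + 2×0.02564) × 1.725 = 1.73 mmol/kg

CA = 1.73 mmol/kg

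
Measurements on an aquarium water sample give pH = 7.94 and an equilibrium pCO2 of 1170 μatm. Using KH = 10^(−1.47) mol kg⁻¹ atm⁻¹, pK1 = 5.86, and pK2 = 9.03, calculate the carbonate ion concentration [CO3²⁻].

[CO2*] = KH · pCO2 = 10^(−1.47) × 1170×10^-6 = 3.964×10^-5 mol/kg
α₀ = 1/(1 + K1/[H⁺] + K1K2/[H⁺]²) = 1/(1 + 10^+2.08 + 10^+0.99) = 0.007634
DIC = [CO2*]/α₀ = 3.964×10^-5 / 0.007634 = 5.193 mmol/kg
[CO3²⁻] = α₂·DIC; α₂ = 0.07460, so [CO3²⁻] = 0.07460 × 5.193 = 0.387 mmol/kg

[CO3²⁻] = 0.387 mmol/kg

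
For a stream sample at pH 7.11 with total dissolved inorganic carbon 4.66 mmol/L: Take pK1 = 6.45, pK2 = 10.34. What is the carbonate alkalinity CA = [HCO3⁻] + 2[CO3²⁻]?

CA = [HCO3⁻] + 2[CO3²⁻] = (α₁ + 2α₂)·DIC
At pH 7.11: [H⁺]/K1 = 10^-0.66 = 0.21878, K2/[H⁺] = 10^-3.23 = 0.00058884
α₁ = 1/(1 + 0.21878 + 0.00058884) = 1/1.2194 = 0.8201; α₂ = α₁·K2/[H⁺] = 0.0004829
α₁ + 2α₂ = 0.8211
CA = 0.8211 × 4.66 = 3.83 mmol/L

CA = 3.83 mmol/L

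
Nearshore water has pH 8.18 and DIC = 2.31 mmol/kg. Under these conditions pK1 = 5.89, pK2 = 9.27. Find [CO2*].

α₀ = 1 / (1 + K1/[H⁺] + K1K2/[H⁺]²) = 1 / (1 + 10^+2.29 + 10^+1.20)
   = 1 / (1 + 194.98 + 15.849) = 1/211.83 = 0.004721
[CO2*] = α₀ × DIC = 0.004721 × 2.31 = 0.0109 mmol/kg = 10.9 μmol/kg

[CO2*] = 10.9 μmol/kg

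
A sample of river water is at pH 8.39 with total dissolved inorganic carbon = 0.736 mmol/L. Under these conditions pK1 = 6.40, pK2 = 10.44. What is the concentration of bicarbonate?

α₁ = 1 / (1 + [H⁺]/K1 + K2/[H⁺]) = 1 / (1 + 10^-1.99 + 10^-2.05)
   = 1 / (1 + 0.010233 + 0.0089125) = 1/1.0191 = 0.9812
[HCO3⁻] = α₁ × DIC = 0.9812 × 0.736 = 0.722 mmol/L

[HCO3⁻] = 0.722 mmol/L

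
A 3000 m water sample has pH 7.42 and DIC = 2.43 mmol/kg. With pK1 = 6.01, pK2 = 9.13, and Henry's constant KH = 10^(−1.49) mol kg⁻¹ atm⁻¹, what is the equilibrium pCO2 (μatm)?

α₀ = 1 / (1 + K1/[H⁺] + K1K2/[H⁺]²) = 1 / (1 + 10^+1.41 + 10^-0.30)
   = 1 / (1 + 25.704 + 0.50119) = 1/27.205 = 0.03676
[CO2*] = α₀ × DIC = 0.03676 × 2.43 = 0.08932 mmol/kg
pCO2 = [CO2*]/KH = 8.932×10^-5 / 3.236×10^-2 = 2760 μatm

pCO2 = 2760 μatm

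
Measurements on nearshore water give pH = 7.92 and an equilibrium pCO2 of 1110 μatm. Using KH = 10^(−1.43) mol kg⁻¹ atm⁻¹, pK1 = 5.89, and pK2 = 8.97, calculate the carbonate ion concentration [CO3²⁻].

[CO3²⁻] = 0.394 mmol/kg

[CO2*] = KH · pCO2 = 10^(−1.43) × 1110×10^-6 = 4.124×10^-5 mol/kg
α₀ = 1/(1 + K1/[H⁺] + K1K2/[H⁺]²) = 1/(1 + 10^+2.03 + 10^+0.98) = 0.008496
DIC = [CO2*]/α₀ = 4.124×10^-5 / 0.008496 = 4.854 mmol/kg
[CO3²⁻] = α₂·DIC; α₂ = 0.08114, so [CO3²⁻] = 0.08114 × 4.854 = 0.394 mmol/kg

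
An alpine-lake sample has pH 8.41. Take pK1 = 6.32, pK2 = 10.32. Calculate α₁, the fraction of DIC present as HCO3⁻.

α₁ = 0.980

α₁ = 1 / (1 + [H⁺]/K1 + K2/[H⁺]) = 1 / (1 + 10^-2.09 + 10^-1.91)
   = 1 / (1 + 0.0081283 + 0.012303) = 1/1.0204 = 0.9800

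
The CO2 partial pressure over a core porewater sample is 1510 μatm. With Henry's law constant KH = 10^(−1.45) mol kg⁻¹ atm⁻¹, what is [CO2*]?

KH = 10^(−1.45) = 3.548×10^-2 mol kg⁻¹ atm⁻¹
[CO2*] = KH · pCO2 = 3.548×10^-2 × 1510×10^-6 atm = 5.36×10^-5 mol/kg

[CO2*] = 53.6 μmol/kg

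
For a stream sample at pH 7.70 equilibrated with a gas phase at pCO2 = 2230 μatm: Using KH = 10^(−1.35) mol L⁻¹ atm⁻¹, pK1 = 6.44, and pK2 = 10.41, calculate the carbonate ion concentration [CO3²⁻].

[CO2*] = KH · pCO2 = 10^(−1.35) × 2230×10^-6 = 9.961×10^-5 mol/L
α₀ = 1/(1 + K1/[H⁺] + K1K2/[H⁺]²) = 1/(1 + 10^+1.26 + 10^-1.45) = 0.05200
DIC = [CO2*]/α₀ = 9.961×10^-5 / 0.05200 = 1.916 mmol/L
[CO3²⁻] = α₂·DIC; α₂ = 0.001845, so [CO3²⁻] = 0.001845 × 1.916 = 0.00353 mmol/L = 3.53 μmol/L

[CO3²⁻] = 3.53 μmol/L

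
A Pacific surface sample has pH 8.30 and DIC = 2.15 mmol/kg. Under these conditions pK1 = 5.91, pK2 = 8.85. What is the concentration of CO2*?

α₀ = 1 / (1 + K1/[H⁺] + K1K2/[H⁺]²) = 1 / (1 + 10^+2.39 + 10^+1.84)
   = 1 / (1 + 245.47 + 69.183) = 1/315.65 = 0.003168
[CO2*] = α₀ × DIC = 0.003168 × 2.15 = 0.00681 mmol/kg = 6.81 μmol/kg

[CO2*] = 6.81 μmol/kg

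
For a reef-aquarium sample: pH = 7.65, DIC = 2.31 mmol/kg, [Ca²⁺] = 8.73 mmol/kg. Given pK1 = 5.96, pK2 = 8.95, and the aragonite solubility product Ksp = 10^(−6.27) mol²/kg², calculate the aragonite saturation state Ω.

Ω = 1.76

α₂ = 1 / (1 + [H⁺]/K2 + [H⁺]²/(K1K2)) = 1 / (1 + 10^+1.30 + 10^-0.39)
   = 1 / (1 + 19.953 + 0.40738) = 1/21.360 = 0.04682
[CO3²⁻] = α₂ × DIC = 0.04682 × 2.31 = 0.1081 mmol/kg
Ksp = 10^(−6.27) = 5.370×10^-7
Ω = [Ca²⁺][CO3²⁻]/Ksp = (8.73×10^-3)(1.081×10^-4) / 5.370×10^-7 = 1.76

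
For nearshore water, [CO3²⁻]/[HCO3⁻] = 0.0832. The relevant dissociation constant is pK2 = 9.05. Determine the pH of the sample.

From K2 = [H⁺][CO3²⁻]/[HCO3⁻]:  pH = pK2 + log₁₀([CO3²⁻]/[HCO3⁻])
log₁₀(0.0832) = -1.080
pH = 9.05 + (-1.080) = 7.97

pH = 7.97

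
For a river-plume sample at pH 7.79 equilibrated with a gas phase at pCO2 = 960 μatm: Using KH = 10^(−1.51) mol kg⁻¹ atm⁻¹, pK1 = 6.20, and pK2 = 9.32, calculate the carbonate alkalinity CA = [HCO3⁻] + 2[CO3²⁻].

CA = 1.22 mmol/kg

[CO2*] = KH · pCO2 = 10^(−1.51) × 960×10^-6 = 2.967×10^-5 mol/kg
α₀ = 1/(1 + K1/[H⁺] + K1K2/[H⁺]²) = 1/(1 + 10^+1.59 + 10^+0.06) = 0.02436
DIC = [CO2*]/α₀ = 2.967×10^-5 / 0.02436 = 1.218 mmol/kg
CA = (α₁ + 2α₂)·DIC = (0.9477 + 2×0.02797) × 1.218 = 1.22 mmol/kg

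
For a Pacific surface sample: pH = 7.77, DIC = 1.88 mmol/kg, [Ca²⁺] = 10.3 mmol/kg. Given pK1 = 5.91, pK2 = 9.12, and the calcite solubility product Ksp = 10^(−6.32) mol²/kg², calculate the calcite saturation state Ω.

α₂ = 1 / (1 + [H⁺]/K2 + [H⁺]²/(K1K2)) = 1 / (1 + 10^+1.35 + 10^-0.51)
   = 1 / (1 + 22.387 + 0.30903) = 1/23.696 = 0.04220
[CO3²⁻] = α₂ × DIC = 0.04220 × 1.88 = 0.07934 mmol/kg
Ksp = 10^(−6.32) = 4.786×10^-7
Ω = [Ca²⁺][CO3²⁻]/Ksp = (10.3×10^-3)(7.934×10^-5) / 4.786×10^-7 = 1.71

Ω = 1.71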